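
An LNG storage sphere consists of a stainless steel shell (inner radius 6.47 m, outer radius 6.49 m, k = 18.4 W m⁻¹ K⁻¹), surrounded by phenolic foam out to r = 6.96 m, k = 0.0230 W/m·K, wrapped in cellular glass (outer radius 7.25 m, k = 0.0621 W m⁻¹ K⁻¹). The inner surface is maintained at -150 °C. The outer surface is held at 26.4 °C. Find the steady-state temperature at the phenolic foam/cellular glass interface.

T = -3.6 °C

Treat each layer as a resistance in series:
  R_stainless steel = (1/6.47 − 1/6.49)/(4πk) = 4.763×10^-4/(4π·18.4) = 2.060×10^-6 K/W
  R_phenolic foam = (1/6.49 − 1/6.96)/(4πk) = 0.01041/(4π·0.0230) = 0.03600 K/W
  R_cellular glass = (1/6.96 − 1/7.25)/(4πk) = 0.005747/(4π·0.0621) = 0.007365 K/W
ΣR = 2.060×10^-6 + 0.03600 + 0.007365 = 0.04337 K/W
Q = ΔT/ΣR = (-150 °C − 26.4 °C)/0.04337 = -4067 W
From the inner boundary to the phenolic foam/cellular glass interface, ΣR_partial = 0.03600 K/W.
T_interface = T_in − Q·ΣR_partial = -150 °C − (-4067)(0.03600) = -3.6 °C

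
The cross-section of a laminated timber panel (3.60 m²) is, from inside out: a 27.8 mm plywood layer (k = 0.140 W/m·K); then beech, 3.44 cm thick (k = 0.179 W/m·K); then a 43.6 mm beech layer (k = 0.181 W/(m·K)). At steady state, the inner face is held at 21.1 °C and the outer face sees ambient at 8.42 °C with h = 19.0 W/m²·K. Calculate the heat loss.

Q = 66.7 W

Series thermal resistances, inner to outer:
  R_plywood = L/(kA) = 0.0278/(0.140·3.60) = 0.05516 K/W
  R_beech = L/(kA) = 0.0344/(0.179·3.60) = 0.05338 K/W
  R_beech = L/(kA) = 0.0436/(0.181·3.60) = 0.06691 K/W
  R_conv,out = 1/(hA) = 1/(19.0·3.60) = 0.01462 K/W
ΣR = 0.05516 + 0.05338 + 0.06691 + 0.01462 = 0.1901 K/W
Q = ΔT/ΣR = (21.1 °C − 8.42 °C)/0.1901 = 66.7 W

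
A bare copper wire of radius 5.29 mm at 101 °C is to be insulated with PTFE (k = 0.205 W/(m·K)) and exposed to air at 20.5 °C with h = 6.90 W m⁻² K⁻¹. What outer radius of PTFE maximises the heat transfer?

r_cr = 2.97 cm

For a cylinder, r_cr = k_ins/h = 0.205/6.90 = 0.0297 m = 2.97 cm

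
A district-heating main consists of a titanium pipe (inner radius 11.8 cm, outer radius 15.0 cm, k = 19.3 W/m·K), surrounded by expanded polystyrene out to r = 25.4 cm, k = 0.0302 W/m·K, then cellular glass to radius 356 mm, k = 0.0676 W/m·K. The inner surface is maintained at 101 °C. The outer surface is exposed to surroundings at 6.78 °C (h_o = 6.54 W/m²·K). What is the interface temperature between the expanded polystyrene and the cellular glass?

Resistance network (inner→outer):
  R'_titanium = ln(0.150/0.118)/(2πk) = 0.2400/(2π·19.3) = 0.001979 m·K/W
  R'_expanded polystyrene = ln(0.254/0.150)/(2πk) = 0.5267/(2π·0.0302) = 2.776 m·K/W
  R'_cellular glass = ln(0.356/0.254)/(2πk) = 0.3376/(2π·0.0676) = 0.7948 m·K/W
  R'_conv,out = 1/(2πr h) = 1/(2π·0.356·6.54) = 0.06836 m·K/W
ΣR = 0.001979 + 2.776 + 0.7948 + 0.06836 = 3.641 m·K/W
Q' = ΔT/ΣR = (101 °C − 6.78 °C)/3.641 = 25.88 W/m
From the inner boundary to the expanded polystyrene/cellular glass interface, ΣR_partial = 2.778 m·K/W.
T_interface = T_in − Q'·ΣR_partial = 101 °C − (25.88)(2.778) = 29.1 °C

T = 29.1 °C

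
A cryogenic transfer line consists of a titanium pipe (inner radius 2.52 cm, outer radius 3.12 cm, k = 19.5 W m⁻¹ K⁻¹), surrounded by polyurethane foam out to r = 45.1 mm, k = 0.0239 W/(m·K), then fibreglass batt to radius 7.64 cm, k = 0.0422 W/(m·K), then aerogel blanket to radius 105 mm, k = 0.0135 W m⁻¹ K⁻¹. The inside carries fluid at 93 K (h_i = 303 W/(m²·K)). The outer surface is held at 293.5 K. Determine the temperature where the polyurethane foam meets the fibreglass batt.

T = 153 K

Resistance network (inner→outer):
  R'_conv,in = 1/(2πr h) = 1/(2π·0.0252·303) = 0.02084 m·K/W
  R'_titanium = ln(0.0312/0.0252)/(2πk) = 0.2136/(2π·19.5) = 0.001743 m·K/W
  R'_polyurethane foam = ln(0.0451/0.0312)/(2πk) = 0.3685/(2π·0.0239) = 2.454 m·K/W
  R'_fibreglass batt = ln(0.0764/0.0451)/(2πk) = 0.5271/(2π·0.0422) = 1.988 m·K/W
  R'_aerogel blanket = ln(0.105/0.0764)/(2πk) = 0.3180/(2π·0.0135) = 3.749 m·K/W
ΣR = 0.02084 + 0.001743 + 2.454 + 1.988 + 3.749 = 8.214 m·K/W
Q' = ΔT/ΣR = (93 K − 293.5 K)/8.214 = -24.41 W/m
From the inner boundary to the polyurethane foam/fibreglass batt interface, ΣR_partial = 2.477 m·K/W.
T_interface = T_in − Q'·ΣR_partial = 93 K − (-24.41)(2.477) = 153 K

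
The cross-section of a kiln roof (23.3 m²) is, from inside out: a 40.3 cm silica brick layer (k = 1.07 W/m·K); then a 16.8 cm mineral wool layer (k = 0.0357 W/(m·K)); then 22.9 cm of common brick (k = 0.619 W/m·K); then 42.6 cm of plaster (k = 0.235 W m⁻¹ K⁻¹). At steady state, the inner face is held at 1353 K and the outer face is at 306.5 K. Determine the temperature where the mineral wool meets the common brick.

Treat each layer as a resistance in series:
  R_silica brick = L/(kA) = 0.403/(1.07·23.3) = 0.01616 K/W
  R_mineral wool = L/(kA) = 0.168/(0.0357·23.3) = 0.2020 K/W
  R_common brick = L/(kA) = 0.229/(0.619·23.3) = 0.01588 K/W
  R_plaster = L/(kA) = 0.426/(0.235·23.3) = 0.07780 K/W
ΣR = 0.01616 + 0.2020 + 0.01588 + 0.07780 = 0.3118 K/W
Q = ΔT/ΣR = (1353 K − 306.5 K)/0.3118 = 3356 W
From the inner boundary to the mineral wool/common brick interface, ΣR_partial = 0.2182 K/W.
T_interface = T_in − Q·ΣR_partial = 1353 K − (3356)(0.2182) = 621 K

T = 621 K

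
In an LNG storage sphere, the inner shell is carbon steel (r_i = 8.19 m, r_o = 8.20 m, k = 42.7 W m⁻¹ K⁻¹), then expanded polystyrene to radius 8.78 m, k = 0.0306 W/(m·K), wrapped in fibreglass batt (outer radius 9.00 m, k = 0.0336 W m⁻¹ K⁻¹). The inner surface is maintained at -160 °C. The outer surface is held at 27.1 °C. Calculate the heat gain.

Series thermal resistances, inner to outer:
  R_carbon steel = (1/8.19 − 1/8.20)/(4πk) = 1.489×10^-4/(4π·42.7) = 2.775×10^-7 K/W
  R_expanded polystyrene = (1/8.20 − 1/8.78)/(4πk) = 0.008056/(4π·0.0306) = 0.02095 K/W
  R_fibreglass batt = (1/8.78 − 1/9.00)/(4πk) = 0.002784/(4π·0.0336) = 0.006594 K/W
ΣR = 2.775×10^-7 + 0.02095 + 0.006594 = 0.02754 K/W
Q = ΔT/ΣR = (-160 °C − 27.1 °C)/0.02754 = -6790 W
(Negative Q ⇒ heat flows inward; heat gain = 6790 W.)

Q = 6.79 kW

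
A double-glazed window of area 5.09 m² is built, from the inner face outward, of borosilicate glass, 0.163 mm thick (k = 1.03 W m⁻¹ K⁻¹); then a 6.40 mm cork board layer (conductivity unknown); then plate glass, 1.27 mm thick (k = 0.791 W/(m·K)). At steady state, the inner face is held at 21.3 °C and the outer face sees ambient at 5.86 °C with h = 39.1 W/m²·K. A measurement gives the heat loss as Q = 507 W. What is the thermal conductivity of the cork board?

k = 0.0501 W/m·K

ΣR = ΔT/Q = |21.3 − 5.86|/507 = 0.03045 K/W
Known resistances:
  R_borosilicate glass = L/(kA) = 1.63×10^-4/(1.03·5.09) = 3.109×10^-5 K/W
  R_plate glass = L/(kA) = 0.00127/(0.791·5.09) = 3.154×10^-4 K/W
  R_conv,out = 1/(hA) = 1/(39.1·5.09) = 0.005025 K/W
R_cork board = ΣR − ΣR_known = 0.03045 − 0.005371 = 0.02508 K/W
L/(kA) = 0.02508 ⇒ k = 0.00640/(0.02508·5.09) = 0.0501 W/m·K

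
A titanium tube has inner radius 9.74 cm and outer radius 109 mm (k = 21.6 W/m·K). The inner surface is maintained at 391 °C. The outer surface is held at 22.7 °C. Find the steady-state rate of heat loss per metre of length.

Q' = 2πk·ΔT/ln(r₂/r₁) = 2π × 21.6 × 368.3 / ln(0.109/0.0974) = 4.44×10^5 W/m

Q' = 444 kW/m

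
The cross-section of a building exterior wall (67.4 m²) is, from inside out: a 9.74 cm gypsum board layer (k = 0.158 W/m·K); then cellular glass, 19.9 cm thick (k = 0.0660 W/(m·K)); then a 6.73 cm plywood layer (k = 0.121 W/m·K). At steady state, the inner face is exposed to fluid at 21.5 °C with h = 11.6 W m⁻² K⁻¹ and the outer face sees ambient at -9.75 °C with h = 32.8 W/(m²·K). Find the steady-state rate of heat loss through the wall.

Treat each layer as a resistance in series:
  R_conv,in = 1/(hA) = 1/(11.6·67.4) = 0.001279 K/W
  R_gypsum board = L/(kA) = 0.0974/(0.158·67.4) = 0.009146 K/W
  R_cellular glass = L/(kA) = 0.199/(0.0660·67.4) = 0.04474 K/W
  R_plywood = L/(kA) = 0.0673/(0.121·67.4) = 0.008252 K/W
  R_conv,out = 1/(hA) = 1/(32.8·67.4) = 4.523×10^-4 K/W
ΣR = 0.001279 + 0.009146 + 0.04474 + 0.008252 + 4.523×10^-4 = 0.06387 K/W
Q = ΔT/ΣR = (21.5 °C − -9.75 °C)/0.06387 = 489 W

Q = 489 W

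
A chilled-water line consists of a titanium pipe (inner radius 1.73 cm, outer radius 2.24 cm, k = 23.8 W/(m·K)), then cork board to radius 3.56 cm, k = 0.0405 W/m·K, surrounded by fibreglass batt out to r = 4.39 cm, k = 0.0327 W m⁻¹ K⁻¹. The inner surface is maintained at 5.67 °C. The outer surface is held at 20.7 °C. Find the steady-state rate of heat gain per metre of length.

Resistance network (inner→outer):
  R'_titanium = ln(0.0224/0.0173)/(2πk) = 0.2584/(2π·23.8) = 0.001728 m·K/W
  R'_cork board = ln(0.0356/0.0224)/(2πk) = 0.4633/(2π·0.0405) = 1.821 m·K/W
  R'_fibreglass batt = ln(0.0439/0.0356)/(2πk) = 0.2096/(2π·0.0327) = 1.020 m·K/W
ΣR = 0.001728 + 1.821 + 1.020 = 2.843 m·K/W
Q' = ΔT/ΣR = (5.67 °C − 20.7 °C)/2.843 = -5.29 W/m
(Negative Q' ⇒ heat flows inward; heat gain = 5.29 W/m.)

Q' = 5.29 W/m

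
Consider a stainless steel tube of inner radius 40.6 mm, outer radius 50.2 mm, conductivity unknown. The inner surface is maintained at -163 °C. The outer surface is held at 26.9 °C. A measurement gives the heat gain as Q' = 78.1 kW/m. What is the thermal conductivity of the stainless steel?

ΣR = ΔT/Q' = |-163 − 26.9|/78100 = 0.002431 m·K/W
ln(r₂/r₁)/(2πk) = 0.002431 ⇒ k = 0.2122/(2π·0.002431) = 13.9 W/m·K

k = 13.9 W/m·K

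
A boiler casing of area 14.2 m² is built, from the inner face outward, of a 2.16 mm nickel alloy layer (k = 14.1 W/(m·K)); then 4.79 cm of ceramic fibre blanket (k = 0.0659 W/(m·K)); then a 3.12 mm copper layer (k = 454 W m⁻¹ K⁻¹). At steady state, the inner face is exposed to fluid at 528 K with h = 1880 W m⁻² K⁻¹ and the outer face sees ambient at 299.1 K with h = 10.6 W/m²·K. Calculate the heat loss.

Treat each layer as a resistance in series:
  R_conv,in = 1/(hA) = 1/(1880·14.2) = 3.746×10^-5 K/W
  R_nickel alloy = L/(kA) = 0.00216/(14.1·14.2) = 1.079×10^-5 K/W
  R_ceramic fibre blanket = L/(kA) = 0.0479/(0.0659·14.2) = 0.05119 K/W
  R_copper = L/(kA) = 0.00312/(454·14.2) = 4.840×10^-7 K/W
  R_conv,out = 1/(hA) = 1/(10.6·14.2) = 0.006644 K/W
ΣR = 3.746×10^-5 + 1.079×10^-5 + 0.05119 + 4.840×10^-7 + 0.006644 = 0.05788 K/W
Q = ΔT/ΣR = (528 K − 299.1 K)/0.05788 = 3950 W

Q = 3950 W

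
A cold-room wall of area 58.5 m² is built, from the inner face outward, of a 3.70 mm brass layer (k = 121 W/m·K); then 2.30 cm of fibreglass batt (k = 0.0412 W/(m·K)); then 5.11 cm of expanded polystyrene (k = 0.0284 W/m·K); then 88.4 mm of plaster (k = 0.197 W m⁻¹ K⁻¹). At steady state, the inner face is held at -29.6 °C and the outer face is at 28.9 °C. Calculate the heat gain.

Resistance network (inner→outer):
  R_brass = L/(kA) = 0.00370/(121·58.5) = 5.227×10^-7 K/W
  R_fibreglass batt = L/(kA) = 0.0230/(0.0412·58.5) = 0.009543 K/W
  R_expanded polystyrene = L/(kA) = 0.0511/(0.0284·58.5) = 0.03076 K/W
  R_plaster = L/(kA) = 0.0884/(0.197·58.5) = 0.007671 K/W
ΣR = 5.227×10^-7 + 0.009543 + 0.03076 + 0.007671 = 0.04797 K/W
Q = ΔT/ΣR = (-29.6 °C − 28.9 °C)/0.04797 = -1220 W
(Negative Q ⇒ heat flows inward; heat gain = 1220 W.)

Q = 1220 W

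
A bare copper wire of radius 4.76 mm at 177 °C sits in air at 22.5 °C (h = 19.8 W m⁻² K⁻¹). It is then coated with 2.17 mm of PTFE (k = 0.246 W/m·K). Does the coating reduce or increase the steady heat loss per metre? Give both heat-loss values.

increases: 91.5 → 110 W/m

Critical radius for a cylinder: r_cr = k/h = 0.0124 m = 1.24 cm.
Outer radius after coating: r₂ = 0.00476 + 0.00217 = 0.00693 m.
Since r₁ < r_cr and r₂ ≤ r_cr, the coating moves toward the maximum at r_cr — heat loss rises.
Bare: R = 1/(2πr₁h) = 1.689 m·K/W; Q = 154.5/1.689 = 91.5 W/m.
Coated: R = R_cond + R_conv = 1.403 m·K/W; Q = 154.5/1.403 = 110 W/m.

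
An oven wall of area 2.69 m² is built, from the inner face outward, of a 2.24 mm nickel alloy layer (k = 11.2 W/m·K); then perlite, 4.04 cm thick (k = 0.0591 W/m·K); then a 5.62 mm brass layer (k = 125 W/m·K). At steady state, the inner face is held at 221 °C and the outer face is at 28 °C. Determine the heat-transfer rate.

Q = 759 W

Series thermal resistances, inner to outer:
  R_nickel alloy = L/(kA) = 0.00224/(11.2·2.69) = 7.435×10^-5 K/W
  R_perlite = L/(kA) = 0.0404/(0.0591·2.69) = 0.2541 K/W
  R_brass = L/(kA) = 0.00562/(125·2.69) = 1.671×10^-5 K/W
ΣR = 7.435×10^-5 + 0.2541 + 1.671×10^-5 = 0.2542 K/W
Q = ΔT/ΣR = (221 °C − 28 °C)/0.2542 = 759 W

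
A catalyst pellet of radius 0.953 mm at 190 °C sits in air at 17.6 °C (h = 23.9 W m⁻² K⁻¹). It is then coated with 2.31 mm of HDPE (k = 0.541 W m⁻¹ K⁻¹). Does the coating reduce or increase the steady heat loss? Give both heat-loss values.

Critical radius for a sphere: r_cr = 2k/h = 0.0453 m = 4.53 cm.
Outer radius after coating: r₂ = 9.53×10^-4 + 0.00231 = 0.003263 m.
Since r₁ < r_cr and r₂ ≤ r_cr, the coating moves toward the maximum at r_cr — heat loss rises.
Bare: R = 1/(4πr₁²h) = 3666 K/W; Q = 172.4/3666 = 0.0470 W.
Coated: R = R_cond + R_conv = 422.0 K/W; Q = 172.4/422.0 = 0.409 W.

increases: 0.0470 → 0.409 W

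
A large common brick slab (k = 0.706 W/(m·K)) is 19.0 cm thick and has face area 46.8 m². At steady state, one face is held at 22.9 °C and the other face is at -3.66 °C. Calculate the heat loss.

Q = kA·ΔT/L = 0.706 × 46.8 × |22.9 °C − -3.66 °C| / 0.190 = 4620 W

Q = 4.62 kW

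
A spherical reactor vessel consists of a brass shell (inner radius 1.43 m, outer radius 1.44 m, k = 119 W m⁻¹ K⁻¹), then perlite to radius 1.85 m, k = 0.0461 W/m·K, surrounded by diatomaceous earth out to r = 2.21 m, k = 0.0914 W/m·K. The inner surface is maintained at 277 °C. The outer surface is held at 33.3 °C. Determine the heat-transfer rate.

Q = 712 W

Treat each layer as a resistance in series:
  R_brass = (1/1.43 − 1/1.44)/(4πk) = 0.004856/(4π·119) = 3.247×10^-6 K/W
  R_perlite = (1/1.44 − 1/1.85)/(4πk) = 0.1539/(4π·0.0461) = 0.2657 K/W
  R_diatomaceous earth = (1/1.85 − 1/2.21)/(4πk) = 0.08805/(4π·0.0914) = 0.07666 K/W
ΣR = 3.247×10^-6 + 0.2657 + 0.07666 = 0.3424 K/W
Q = ΔT/ΣR = (277 °C − 33.3 °C)/0.3424 = 712 W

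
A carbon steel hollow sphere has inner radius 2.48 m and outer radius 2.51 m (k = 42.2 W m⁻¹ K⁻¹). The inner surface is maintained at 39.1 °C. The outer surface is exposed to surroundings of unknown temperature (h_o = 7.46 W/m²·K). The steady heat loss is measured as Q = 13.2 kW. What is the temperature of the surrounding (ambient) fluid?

Series resistances:
  R_carbon steel = (1/2.48 − 1/2.51)/(4πk) = 0.004819/(4π·42.2) = 9.088×10^-6 K/W
  R_conv,out = 1/(4πr²h) = 1/(4π·2.51²·7.46) = 0.001693 K/W
ΣR = 0.001702 K/W
ΔT = Q·ΣR = 13200 × 0.001702 = 22.47 K
Heat flows outward, so T_out = T_in − ΔT = 39.1 − 22.47 = 16.6 °C

T_out = 16.6 °C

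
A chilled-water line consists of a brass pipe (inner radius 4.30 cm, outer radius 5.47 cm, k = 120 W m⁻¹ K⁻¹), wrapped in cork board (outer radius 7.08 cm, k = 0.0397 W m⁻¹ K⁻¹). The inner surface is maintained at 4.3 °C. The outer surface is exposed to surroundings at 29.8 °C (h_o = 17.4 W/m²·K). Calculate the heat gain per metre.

Resistance network (inner→outer):
  R'_brass = ln(0.0547/0.0430)/(2πk) = 0.2407/(2π·120) = 3.192×10^-4 m·K/W
  R'_cork board = ln(0.0708/0.0547)/(2πk) = 0.2580/(2π·0.0397) = 1.034 m·K/W
  R'_conv,out = 1/(2πr h) = 1/(2π·0.0708·17.4) = 0.1292 m·K/W
ΣR = 3.192×10^-4 + 1.034 + 0.1292 = 1.164 m·K/W
Q' = ΔT/ΣR = (4.3 °C − 29.8 °C)/1.164 = -21.9 W/m
(Negative Q' ⇒ heat flows inward; heat gain = 21.9 W/m.)

Q' = 21.9 W/m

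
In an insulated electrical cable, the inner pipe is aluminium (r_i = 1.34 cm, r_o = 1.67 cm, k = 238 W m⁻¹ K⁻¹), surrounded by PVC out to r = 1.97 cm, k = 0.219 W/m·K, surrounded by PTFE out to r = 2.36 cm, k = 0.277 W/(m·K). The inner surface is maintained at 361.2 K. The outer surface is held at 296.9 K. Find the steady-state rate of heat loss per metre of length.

Q' = 287 W/m

Treat each layer as a resistance in series:
  R'_aluminium = ln(0.0167/0.0134)/(2πk) = 0.2202/(2π·238) = 1.472×10^-4 m·K/W
  R'_PVC = ln(0.0197/0.0167)/(2πk) = 0.1652/(2π·0.219) = 0.1201 m·K/W
  R'_PTFE = ln(0.0236/0.0197)/(2πk) = 0.1806/(2π·0.277) = 0.1038 m·K/W
ΣR = 1.472×10^-4 + 0.1201 + 0.1038 = 0.2240 m·K/W
Q' = ΔT/ΣR = (361.2 K − 296.9 K)/0.2240 = 287 W/m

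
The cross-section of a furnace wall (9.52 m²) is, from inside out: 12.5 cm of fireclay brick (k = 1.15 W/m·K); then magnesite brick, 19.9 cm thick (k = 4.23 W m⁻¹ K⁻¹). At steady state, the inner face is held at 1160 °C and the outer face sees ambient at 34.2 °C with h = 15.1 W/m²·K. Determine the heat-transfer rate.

Series thermal resistances, inner to outer:
  R_fireclay brick = L/(kA) = 0.125/(1.15·9.52) = 0.01142 K/W
  R_magnesite brick = L/(kA) = 0.199/(4.23·9.52) = 0.004942 K/W
  R_conv,out = 1/(hA) = 1/(15.1·9.52) = 0.006956 K/W
ΣR = 0.01142 + 0.004942 + 0.006956 = 0.02332 K/W
Q = ΔT/ΣR = (1160 °C − 34.2 °C)/0.02332 = 48300 W

Q = 48.3 kW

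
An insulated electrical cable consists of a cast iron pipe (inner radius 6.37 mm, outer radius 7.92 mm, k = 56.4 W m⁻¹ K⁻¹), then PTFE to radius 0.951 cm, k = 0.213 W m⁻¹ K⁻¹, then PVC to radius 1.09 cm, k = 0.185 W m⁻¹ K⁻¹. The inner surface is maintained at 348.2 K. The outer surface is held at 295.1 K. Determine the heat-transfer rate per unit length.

Q' = 208 W/m

Treat each layer as a resistance in series:
  R'_cast iron = ln(0.00792/0.00637)/(2πk) = 0.2178/(2π·56.4) = 6.146×10^-4 m·K/W
  R'_PTFE = ln(0.00951/0.00792)/(2πk) = 0.1830/(2π·0.213) = 0.1367 m·K/W
  R'_PVC = ln(0.0109/0.00951)/(2πk) = 0.1364/(2π·0.185) = 0.1174 m·K/W
ΣR = 6.146×10^-4 + 0.1367 + 0.1174 = 0.2547 m·K/W
Q' = ΔT/ΣR = (348.2 K − 295.1 K)/0.2547 = 208 W/m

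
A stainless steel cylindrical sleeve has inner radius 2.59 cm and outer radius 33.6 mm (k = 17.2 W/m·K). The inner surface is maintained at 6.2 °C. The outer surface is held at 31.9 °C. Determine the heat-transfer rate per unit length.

Q' = 10.7 kW/m

Q' = 2πk·ΔT/ln(r₂/r₁) = 2π × 17.2 × 25.7 / ln(0.0336/0.0259) = 10700 W/m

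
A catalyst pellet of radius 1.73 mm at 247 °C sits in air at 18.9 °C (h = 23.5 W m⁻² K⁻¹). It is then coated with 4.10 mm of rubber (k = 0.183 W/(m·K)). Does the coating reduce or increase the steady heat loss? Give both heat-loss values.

Critical radius for a sphere: r_cr = 2k/h = 0.0156 m = 1.56 cm.
Outer radius after coating: r₂ = 0.00173 + 0.00410 = 0.00583 m.
Since r₁ < r_cr and r₂ ≤ r_cr, the coating moves toward the maximum at r_cr — heat loss rises.
Bare: R = 1/(4πr₁²h) = 1131 K/W; Q = 228.1/1131 = 0.202 W.
Coated: R = R_cond + R_conv = 276.4 K/W; Q = 228.1/276.4 = 0.825 W.

increases: 0.202 → 0.825 W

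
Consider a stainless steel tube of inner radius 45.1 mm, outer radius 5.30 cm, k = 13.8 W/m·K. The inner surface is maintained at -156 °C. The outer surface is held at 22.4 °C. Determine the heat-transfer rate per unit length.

Q' = 95.8 kW/m

Q' = 2πk·ΔT/ln(r₂/r₁) = 2π × 13.8 × 178.4 / ln(0.0530/0.0451) = 95800 W/m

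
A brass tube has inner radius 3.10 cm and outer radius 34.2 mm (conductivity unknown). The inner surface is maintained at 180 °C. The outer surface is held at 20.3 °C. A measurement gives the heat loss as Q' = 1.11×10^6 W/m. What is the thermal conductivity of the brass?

k = 109 W/m·K

ΣR = ΔT/Q' = |180 − 20.3|/1.11×10^6 = 1.439×10^-4 m·K/W
ln(r₂/r₁)/(2πk) = 1.439×10^-4 ⇒ k = 0.09824/(2π·1.439×10^-4) = 109 W/m·K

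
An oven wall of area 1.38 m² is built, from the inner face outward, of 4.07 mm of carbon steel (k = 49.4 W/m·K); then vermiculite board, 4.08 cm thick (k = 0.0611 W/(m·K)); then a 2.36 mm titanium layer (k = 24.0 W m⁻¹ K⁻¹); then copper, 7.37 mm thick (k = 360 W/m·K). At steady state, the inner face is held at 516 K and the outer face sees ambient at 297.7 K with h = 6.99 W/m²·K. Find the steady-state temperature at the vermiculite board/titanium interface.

T = 336.2 K

Resistance network (inner→outer):
  R_carbon steel = L/(kA) = 0.00407/(49.4·1.38) = 5.970×10^-5 K/W
  R_vermiculite board = L/(kA) = 0.0408/(0.0611·1.38) = 0.4839 K/W
  R_titanium = L/(kA) = 0.00236/(24.0·1.38) = 7.126×10^-5 K/W
  R_copper = L/(kA) = 0.00737/(360·1.38) = 1.483×10^-5 K/W
  R_conv,out = 1/(hA) = 1/(6.99·1.38) = 0.1037 K/W
ΣR = 5.970×10^-5 + 0.4839 + 7.126×10^-5 + 1.483×10^-5 + 0.1037 = 0.5877 K/W
Q = ΔT/ΣR = (516 K − 297.7 K)/0.5877 = 371.4 W
From the inner boundary to the vermiculite board/titanium interface, ΣR_partial = 0.4840 K/W.
T_interface = T_in − Q·ΣR_partial = 516 K − (371.4)(0.4840) = 336.2 K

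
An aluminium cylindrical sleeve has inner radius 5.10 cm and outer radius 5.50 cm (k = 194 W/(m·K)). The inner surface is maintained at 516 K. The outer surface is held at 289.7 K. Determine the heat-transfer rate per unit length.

Q' = 2πk·ΔT/ln(r₂/r₁) = 2π × 194 × 226.3 / ln(0.0550/0.0510) = 3.65×10^6 W/m

Q' = 3.65×10^6 W/m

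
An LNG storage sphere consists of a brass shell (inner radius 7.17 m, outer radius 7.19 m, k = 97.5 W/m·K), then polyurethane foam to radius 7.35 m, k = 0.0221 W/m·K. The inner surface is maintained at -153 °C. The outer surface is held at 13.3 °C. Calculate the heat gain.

Resistance network (inner→outer):
  R_brass = (1/7.17 − 1/7.19)/(4πk) = 3.880×10^-4/(4π·97.5) = 3.166×10^-7 K/W
  R_polyurethane foam = (1/7.19 − 1/7.35)/(4πk) = 0.003028/(4π·0.0221) = 0.01090 K/W
ΣR = 3.166×10^-7 + 0.01090 = 0.01090 K/W
Q = ΔT/ΣR = (-153 °C − 13.3 °C)/0.01090 = -15300 W
(Negative Q ⇒ heat flows inward; heat gain = 15300 W.)

Q = 15300 W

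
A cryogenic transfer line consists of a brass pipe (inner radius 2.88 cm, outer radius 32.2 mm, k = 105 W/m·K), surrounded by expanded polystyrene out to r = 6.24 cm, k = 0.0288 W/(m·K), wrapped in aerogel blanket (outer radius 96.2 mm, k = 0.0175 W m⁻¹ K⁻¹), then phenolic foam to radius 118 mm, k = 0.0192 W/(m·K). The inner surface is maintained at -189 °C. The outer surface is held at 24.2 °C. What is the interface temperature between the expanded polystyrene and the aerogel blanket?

T = -105 °C

Series thermal resistances, inner to outer:
  R'_brass = ln(0.0322/0.0288)/(2πk) = 0.1116/(2π·105) = 1.691×10^-4 m·K/W
  R'_expanded polystyrene = ln(0.0624/0.0322)/(2πk) = 0.6616/(2π·0.0288) = 3.656 m·K/W
  R'_aerogel blanket = ln(0.0962/0.0624)/(2πk) = 0.4329/(2π·0.0175) = 3.937 m·K/W
  R'_phenolic foam = ln(0.118/0.0962)/(2πk) = 0.2043/(2π·0.0192) = 1.693 m·K/W
ΣR = 1.691×10^-4 + 3.656 + 3.937 + 1.693 = 9.286 m·K/W
Q' = ΔT/ΣR = (-189 °C − 24.2 °C)/9.286 = -22.96 W/m
From the inner boundary to the expanded polystyrene/aerogel blanket interface, ΣR_partial = 3.656 m·K/W.
T_interface = T_in − Q'·ΣR_partial = -189 °C − (-22.96)(3.656) = -105 °C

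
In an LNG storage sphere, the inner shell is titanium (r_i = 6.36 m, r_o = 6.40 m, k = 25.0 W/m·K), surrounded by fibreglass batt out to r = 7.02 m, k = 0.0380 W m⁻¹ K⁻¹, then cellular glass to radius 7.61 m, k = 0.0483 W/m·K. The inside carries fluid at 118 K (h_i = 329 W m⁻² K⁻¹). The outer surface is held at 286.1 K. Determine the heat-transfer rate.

Q = 3.57 kW

Treat each layer as a resistance in series:
  R_conv,in = 1/(4πr²h) = 1/(4π·6.36²·329) = 5.980×10^-6 K/W
  R_titanium = (1/6.36 − 1/6.40)/(4πk) = 9.827×10^-4/(4π·25.0) = 3.128×10^-6 K/W
  R_fibreglass batt = (1/6.40 − 1/7.02)/(4πk) = 0.01380/(4π·0.0380) = 0.02890 K/W
  R_cellular glass = (1/7.02 − 1/7.61)/(4πk) = 0.01104/(4π·0.0483) = 0.01820 K/W
ΣR = 5.980×10^-6 + 3.128×10^-6 + 0.02890 + 0.01820 = 0.04711 K/W
Q = ΔT/ΣR = (118 K − 286.1 K)/0.04711 = -3570 W
(Negative Q ⇒ heat flows inward; heat gain = 3570 W.)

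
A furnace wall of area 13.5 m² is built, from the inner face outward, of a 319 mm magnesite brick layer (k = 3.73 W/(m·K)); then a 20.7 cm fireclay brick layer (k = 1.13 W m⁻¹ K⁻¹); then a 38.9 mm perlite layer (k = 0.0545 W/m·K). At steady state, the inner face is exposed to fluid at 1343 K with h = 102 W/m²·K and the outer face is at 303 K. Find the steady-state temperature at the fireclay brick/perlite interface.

T = 1051 K

Resistance network (inner→outer):
  R_conv,in = 1/(hA) = 1/(102·13.5) = 7.262×10^-4 K/W
  R_magnesite brick = L/(kA) = 0.319/(3.73·13.5) = 0.006335 K/W
  R_fireclay brick = L/(kA) = 0.207/(1.13·13.5) = 0.01357 K/W
  R_perlite = L/(kA) = 0.0389/(0.0545·13.5) = 0.05287 K/W
ΣR = 7.262×10^-4 + 0.006335 + 0.01357 + 0.05287 = 0.07350 K/W
Q = ΔT/ΣR = (1343 K − 303 K)/0.07350 = 14150 W
From the inner boundary to the fireclay brick/perlite interface, ΣR_partial = 0.02063 K/W.
T_interface = T_in − Q·ΣR_partial = 1343 K − (14150)(0.02063) = 1051 K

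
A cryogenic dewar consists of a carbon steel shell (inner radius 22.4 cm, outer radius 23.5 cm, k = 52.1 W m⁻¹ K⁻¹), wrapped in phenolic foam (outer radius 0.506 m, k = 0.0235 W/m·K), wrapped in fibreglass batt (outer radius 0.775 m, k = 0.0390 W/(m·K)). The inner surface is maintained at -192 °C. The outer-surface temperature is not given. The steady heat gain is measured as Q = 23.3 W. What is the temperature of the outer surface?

T_out = 20.4 °C

Series resistances:
  R_carbon steel = (1/0.224 − 1/0.235)/(4πk) = 0.2090/(4π·52.1) = 3.192×10^-4 K/W
  R_phenolic foam = (1/0.235 − 1/0.506)/(4πk) = 2.279/(4π·0.0235) = 7.717 K/W
  R_fibreglass batt = (1/0.506 − 1/0.775)/(4πk) = 0.6860/(4π·0.0390) = 1.400 K/W
ΣR = 9.117 K/W
ΔT = Q·ΣR = 23.3 × 9.117 = 212.4 K
Heat flows inward, so T_out = T_in + ΔT = -192 + 212.4 = 20.4 °C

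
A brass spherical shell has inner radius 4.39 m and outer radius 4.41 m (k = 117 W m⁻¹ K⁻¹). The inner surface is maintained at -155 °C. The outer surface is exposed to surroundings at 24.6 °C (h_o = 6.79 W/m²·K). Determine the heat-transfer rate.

Q = 2.98×10^5 W

Series thermal resistances, inner to outer:
  R_brass = (1/4.39 − 1/4.41)/(4πk) = 0.001033/(4π·117) = 7.026×10^-7 K/W
  R_conv,out = 1/(4πr²h) = 1/(4π·4.41²·6.79) = 6.026×10^-4 K/W
ΣR = 7.026×10^-7 + 6.026×10^-4 = 6.033×10^-4 K/W
Q = ΔT/ΣR = (-155 °C − 24.6 °C)/6.033×10^-4 = -2.98×10^5 W
(Negative Q ⇒ heat flows inward; heat gain = 2.98×10^5 W.)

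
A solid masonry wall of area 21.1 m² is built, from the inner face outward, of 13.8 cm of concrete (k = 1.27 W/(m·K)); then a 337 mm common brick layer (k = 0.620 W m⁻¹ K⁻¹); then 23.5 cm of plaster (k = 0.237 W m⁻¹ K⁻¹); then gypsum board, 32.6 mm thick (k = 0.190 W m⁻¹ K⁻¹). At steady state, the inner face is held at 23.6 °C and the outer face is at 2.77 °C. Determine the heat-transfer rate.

Resistance network (inner→outer):
  R_concrete = L/(kA) = 0.138/(1.27·21.1) = 0.005150 K/W
  R_common brick = L/(kA) = 0.337/(0.620·21.1) = 0.02576 K/W
  R_plaster = L/(kA) = 0.235/(0.237·21.1) = 0.04699 K/W
  R_gypsum board = L/(kA) = 0.0326/(0.190·21.1) = 0.008132 K/W
ΣR = 0.005150 + 0.02576 + 0.04699 + 0.008132 = 0.08603 K/W
Q = ΔT/ΣR = (23.6 °C − 2.77 °C)/0.08603 = 242 W

Q = 242 W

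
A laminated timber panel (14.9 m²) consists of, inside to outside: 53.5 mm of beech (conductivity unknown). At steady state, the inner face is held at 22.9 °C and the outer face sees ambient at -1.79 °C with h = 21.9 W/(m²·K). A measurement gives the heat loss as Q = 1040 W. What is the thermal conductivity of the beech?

k = 0.174 W/m·K

ΣR = ΔT/Q = |22.9 − -1.79|/1040 = 0.02374 K/W
Known resistances:
  R_conv,out = 1/(hA) = 1/(21.9·14.9) = 0.003065 K/W
R_beech = ΣR − ΣR_known = 0.02374 − 0.003065 = 0.02067 K/W
L/(kA) = 0.02067 ⇒ k = 0.0535/(0.02067·14.9) = 0.174 W/m·K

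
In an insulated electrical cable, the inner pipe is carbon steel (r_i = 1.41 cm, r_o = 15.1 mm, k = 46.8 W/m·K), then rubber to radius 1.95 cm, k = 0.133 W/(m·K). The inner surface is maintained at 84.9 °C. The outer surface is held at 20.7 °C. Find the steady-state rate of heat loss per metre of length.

Treat each layer as a resistance in series:
  R'_carbon steel = ln(0.0151/0.0141)/(2πk) = 0.06852/(2π·46.8) = 2.330×10^-4 m·K/W
  R'_rubber = ln(0.0195/0.0151)/(2πk) = 0.2557/(2π·0.133) = 0.3060 m·K/W
ΣR = 2.330×10^-4 + 0.3060 = 0.3062 m·K/W
Q' = ΔT/ΣR = (84.9 °C − 20.7 °C)/0.3062 = 210 W/m

Q' = 210 W/m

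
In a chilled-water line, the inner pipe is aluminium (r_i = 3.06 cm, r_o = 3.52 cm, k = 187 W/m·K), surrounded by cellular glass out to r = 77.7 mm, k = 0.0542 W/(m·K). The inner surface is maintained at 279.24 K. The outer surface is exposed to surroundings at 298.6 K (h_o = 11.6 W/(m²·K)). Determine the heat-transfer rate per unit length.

Series thermal resistances, inner to outer:
  R'_aluminium = ln(0.0352/0.0306)/(2πk) = 0.1400/(2π·187) = 1.192×10^-4 m·K/W
  R'_cellular glass = ln(0.0777/0.0352)/(2πk) = 0.7918/(2π·0.0542) = 2.325 m·K/W
  R'_conv,out = 1/(2πr h) = 1/(2π·0.0777·11.6) = 0.1766 m·K/W
ΣR = 1.192×10^-4 + 2.325 + 0.1766 = 2.502 m·K/W
Q' = ΔT/ΣR = (279.24 K − 298.6 K)/2.502 = -7.74 W/m
(Negative Q' ⇒ heat flows inward; heat gain = 7.74 W/m.)

Q' = 7.74 W/m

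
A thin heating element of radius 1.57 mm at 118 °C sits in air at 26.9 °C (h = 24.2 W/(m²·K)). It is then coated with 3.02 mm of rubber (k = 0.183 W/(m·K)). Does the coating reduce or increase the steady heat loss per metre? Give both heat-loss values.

Critical radius for a cylinder: r_cr = k/h = 0.00756 m = 0.756 cm.
Outer radius after coating: r₂ = 0.00157 + 0.00302 = 0.00459 m.
Since r₁ < r_cr and r₂ ≤ r_cr, the coating moves toward the maximum at r_cr — heat loss rises.
Bare: R = 1/(2πr₁h) = 4.189 m·K/W; Q = 91.1/4.189 = 21.7 W/m.
Coated: R = R_cond + R_conv = 2.366 m·K/W; Q = 91.1/2.366 = 38.5 W/m.

increases: 21.7 → 38.5 W/m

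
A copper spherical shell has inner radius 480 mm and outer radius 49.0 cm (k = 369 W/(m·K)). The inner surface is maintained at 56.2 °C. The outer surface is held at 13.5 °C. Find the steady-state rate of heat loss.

Q = 4πk·ΔT/(1/r₁ − 1/r₂) = 4π × 369 × 42.7 / (1/0.480 − 1/0.490) = 4.66×10^6 W

Q = 4660 kW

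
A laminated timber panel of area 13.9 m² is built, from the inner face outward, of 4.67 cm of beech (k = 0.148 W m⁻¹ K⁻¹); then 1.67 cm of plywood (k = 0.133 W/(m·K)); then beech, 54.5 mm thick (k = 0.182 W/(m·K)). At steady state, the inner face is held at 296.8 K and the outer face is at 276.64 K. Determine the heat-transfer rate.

Q = 378 W

Series thermal resistances, inner to outer:
  R_beech = L/(kA) = 0.0467/(0.148·13.9) = 0.02270 K/W
  R_plywood = L/(kA) = 0.0167/(0.133·13.9) = 0.009033 K/W
  R_beech = L/(kA) = 0.0545/(0.182·13.9) = 0.02154 K/W
ΣR = 0.02270 + 0.009033 + 0.02154 = 0.05327 K/W
Q = ΔT/ΣR = (296.8 K − 276.64 K)/0.05327 = 378 W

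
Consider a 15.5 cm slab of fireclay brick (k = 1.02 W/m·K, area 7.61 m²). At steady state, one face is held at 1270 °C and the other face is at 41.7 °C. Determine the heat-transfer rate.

Q = kA·ΔT/L = 1.02 × 7.61 × |1270 °C − 41.7 °C| / 0.155 = 61500 W

Q = 61500 W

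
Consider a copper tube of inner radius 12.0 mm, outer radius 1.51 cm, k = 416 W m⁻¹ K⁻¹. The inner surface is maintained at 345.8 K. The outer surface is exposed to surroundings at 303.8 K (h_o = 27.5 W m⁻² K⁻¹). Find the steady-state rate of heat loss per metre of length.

Series thermal resistances, inner to outer:
  R'_copper = ln(0.0151/0.0120)/(2πk) = 0.2298/(2π·416) = 8.791×10^-5 m·K/W
  R'_conv,out = 1/(2πr h) = 1/(2π·0.0151·27.5) = 0.3833 m·K/W
ΣR = 8.791×10^-5 + 0.3833 = 0.3834 m·K/W
Q' = ΔT/ΣR = (345.8 K − 303.8 K)/0.3834 = 110 W/m

Q' = 110 W/m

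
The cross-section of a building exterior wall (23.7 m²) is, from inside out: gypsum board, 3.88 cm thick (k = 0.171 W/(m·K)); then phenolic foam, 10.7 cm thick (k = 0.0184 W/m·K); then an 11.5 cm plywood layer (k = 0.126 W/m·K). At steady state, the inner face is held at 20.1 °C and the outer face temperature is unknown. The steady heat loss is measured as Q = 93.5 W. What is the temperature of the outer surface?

T_out = -7.34 °C

Sum the resistances:
  R_gypsum board = L/(kA) = 0.0388/(0.171·23.7) = 0.009574 K/W
  R_phenolic foam = L/(kA) = 0.107/(0.0184·23.7) = 0.2454 K/W
  R_plywood = L/(kA) = 0.115/(0.126·23.7) = 0.03851 K/W
ΣR = 0.2935 K/W
ΔT = Q·ΣR = 93.5 × 0.2935 = 27.44 K
Heat flows outward, so T_out = T_in − ΔT = 20.1 − 27.44 = -7.34 °C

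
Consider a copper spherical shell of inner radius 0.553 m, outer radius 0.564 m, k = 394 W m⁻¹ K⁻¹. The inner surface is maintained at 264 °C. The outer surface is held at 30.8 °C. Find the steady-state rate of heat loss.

Q = 4πk·ΔT/(1/r₁ − 1/r₂) = 4π × 394 × 233.2 / (1/0.553 − 1/0.564) = 3.27×10^7 W

Q = 3.27×10^7 W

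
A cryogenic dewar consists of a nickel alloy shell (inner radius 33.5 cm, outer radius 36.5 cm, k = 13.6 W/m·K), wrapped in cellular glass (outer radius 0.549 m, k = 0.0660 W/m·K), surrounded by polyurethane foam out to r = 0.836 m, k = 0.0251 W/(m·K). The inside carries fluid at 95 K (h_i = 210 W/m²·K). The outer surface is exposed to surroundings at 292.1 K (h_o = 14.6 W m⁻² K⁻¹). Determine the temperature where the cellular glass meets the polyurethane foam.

T = 166 K

Resistance network (inner→outer):
  R_conv,in = 1/(4πr²h) = 1/(4π·0.335²·210) = 0.003377 K/W
  R_nickel alloy = (1/0.335 − 1/0.365)/(4πk) = 0.2453/(4π·13.6) = 0.001436 K/W
  R_cellular glass = (1/0.365 − 1/0.549)/(4πk) = 0.9182/(4π·0.0660) = 1.107 K/W
  R_polyurethane foam = (1/0.549 − 1/0.836)/(4πk) = 0.6253/(4π·0.0251) = 1.983 K/W
  R_conv,out = 1/(4πr²h) = 1/(4π·0.836²·14.6) = 0.007799 K/W
ΣR = 0.003377 + 0.001436 + 1.107 + 1.983 + 0.007799 = 3.103 K/W
Q = ΔT/ΣR = (95 K − 292.1 K)/3.103 = -63.52 W
From the inner boundary to the cellular glass/polyurethane foam interface, ΣR_partial = 1.112 K/W.
T_interface = T_in − Q·ΣR_partial = 95 K − (-63.52)(1.112) = 166 K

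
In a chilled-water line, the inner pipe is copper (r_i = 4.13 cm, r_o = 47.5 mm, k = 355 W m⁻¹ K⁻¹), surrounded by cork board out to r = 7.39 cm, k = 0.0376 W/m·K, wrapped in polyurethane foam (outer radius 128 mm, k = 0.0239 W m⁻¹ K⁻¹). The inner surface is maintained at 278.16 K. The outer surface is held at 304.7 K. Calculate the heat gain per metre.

Treat each layer as a resistance in series:
  R'_copper = ln(0.0475/0.0413)/(2πk) = 0.1399/(2π·355) = 6.271×10^-5 m·K/W
  R'_cork board = ln(0.0739/0.0475)/(2πk) = 0.4420/(2π·0.0376) = 1.871 m·K/W
  R'_polyurethane foam = ln(0.128/0.0739)/(2πk) = 0.5493/(2π·0.0239) = 3.658 m·K/W
ΣR = 6.271×10^-5 + 1.871 + 3.658 = 5.529 m·K/W
Q' = ΔT/ΣR = (278.16 K − 304.7 K)/5.529 = -4.80 W/m
(Negative Q' ⇒ heat flows inward; heat gain = 4.80 W/m.)

Q' = 4.80 W/m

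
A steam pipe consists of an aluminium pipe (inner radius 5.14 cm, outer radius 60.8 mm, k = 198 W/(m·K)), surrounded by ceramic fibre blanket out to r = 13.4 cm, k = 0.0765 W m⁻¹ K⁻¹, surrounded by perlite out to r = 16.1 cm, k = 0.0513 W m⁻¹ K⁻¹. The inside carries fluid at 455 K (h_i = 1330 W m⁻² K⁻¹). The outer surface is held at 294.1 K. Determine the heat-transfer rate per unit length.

Q' = 72.6 W/m

Resistance network (inner→outer):
  R'_conv,in = 1/(2πr h) = 1/(2π·0.0514·1330) = 0.002328 m·K/W
  R'_aluminium = ln(0.0608/0.0514)/(2πk) = 0.1680/(2π·198) = 1.350×10^-4 m·K/W
  R'_ceramic fibre blanket = ln(0.134/0.0608)/(2πk) = 0.7903/(2π·0.0765) = 1.644 m·K/W
  R'_perlite = ln(0.161/0.134)/(2πk) = 0.1836/(2π·0.0513) = 0.5695 m·K/W
ΣR = 0.002328 + 1.350×10^-4 + 1.644 + 0.5695 = 2.216 m·K/W
Q' = ΔT/ΣR = (455 K − 294.1 K)/2.216 = 72.6 W/m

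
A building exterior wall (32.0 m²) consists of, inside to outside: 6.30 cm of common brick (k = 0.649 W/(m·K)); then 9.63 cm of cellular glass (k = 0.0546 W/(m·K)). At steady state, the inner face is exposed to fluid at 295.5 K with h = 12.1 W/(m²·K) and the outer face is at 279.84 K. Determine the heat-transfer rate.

Q = 258 W

Resistance network (inner→outer):
  R_conv,in = 1/(hA) = 1/(12.1·32.0) = 0.002583 K/W
  R_common brick = L/(kA) = 0.0630/(0.649·32.0) = 0.003034 K/W
  R_cellular glass = L/(kA) = 0.0963/(0.0546·32.0) = 0.05512 K/W
ΣR = 0.002583 + 0.003034 + 0.05512 = 0.06074 K/W
Q = ΔT/ΣR = (295.5 K − 279.84 K)/0.06074 = 258 W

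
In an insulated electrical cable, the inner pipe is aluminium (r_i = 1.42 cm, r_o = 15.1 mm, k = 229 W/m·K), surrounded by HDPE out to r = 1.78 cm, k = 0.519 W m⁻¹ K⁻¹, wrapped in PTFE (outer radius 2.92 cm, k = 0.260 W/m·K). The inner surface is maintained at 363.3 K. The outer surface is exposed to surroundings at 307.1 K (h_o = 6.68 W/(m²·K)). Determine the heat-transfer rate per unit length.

Resistance network (inner→outer):
  R'_aluminium = ln(0.0151/0.0142)/(2πk) = 0.06145/(2π·229) = 4.271×10^-5 m·K/W
  R'_HDPE = ln(0.0178/0.0151)/(2πk) = 0.1645/(2π·0.519) = 0.05045 m·K/W
  R'_PTFE = ln(0.0292/0.0178)/(2πk) = 0.4950/(2π·0.260) = 0.3030 m·K/W
  R'_conv,out = 1/(2πr h) = 1/(2π·0.0292·6.68) = 0.8159 m·K/W
ΣR = 4.271×10^-5 + 0.05045 + 0.3030 + 0.8159 = 1.169 m·K/W
Q' = ΔT/ΣR = (363.3 K − 307.1 K)/1.169 = 48.1 W/m

Q' = 48.1 W/m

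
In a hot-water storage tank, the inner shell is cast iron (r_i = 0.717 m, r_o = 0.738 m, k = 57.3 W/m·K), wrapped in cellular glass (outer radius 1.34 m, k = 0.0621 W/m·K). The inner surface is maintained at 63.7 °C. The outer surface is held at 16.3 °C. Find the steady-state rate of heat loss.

Q = 60.8 W

Series thermal resistances, inner to outer:
  R_cast iron = (1/0.717 − 1/0.738)/(4πk) = 0.03969/(4π·57.3) = 5.512×10^-5 K/W
  R_cellular glass = (1/0.738 − 1/1.34)/(4πk) = 0.6087/(4π·0.0621) = 0.7801 K/W
ΣR = 5.512×10^-5 + 0.7801 = 0.7802 K/W
Q = ΔT/ΣR = (63.7 °C − 16.3 °C)/0.7802 = 60.8 W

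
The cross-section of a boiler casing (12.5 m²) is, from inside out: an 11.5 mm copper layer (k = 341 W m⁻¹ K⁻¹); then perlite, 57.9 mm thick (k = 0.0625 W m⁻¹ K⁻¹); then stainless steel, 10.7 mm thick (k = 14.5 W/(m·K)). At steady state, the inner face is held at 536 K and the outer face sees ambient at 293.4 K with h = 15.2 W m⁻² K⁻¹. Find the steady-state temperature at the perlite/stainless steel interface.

T = 309.7 K

Treat each layer as a resistance in series:
  R_copper = L/(kA) = 0.0115/(341·12.5) = 2.698×10^-6 K/W
  R_perlite = L/(kA) = 0.0579/(0.0625·12.5) = 0.07411 K/W
  R_stainless steel = L/(kA) = 0.0107/(14.5·12.5) = 5.903×10^-5 K/W
  R_conv,out = 1/(hA) = 1/(15.2·12.5) = 0.005263 K/W
ΣR = 2.698×10^-6 + 0.07411 + 5.903×10^-5 + 0.005263 = 0.07943 K/W
Q = ΔT/ΣR = (536 K − 293.4 K)/0.07943 = 3054 W
From the inner boundary to the perlite/stainless steel interface, ΣR_partial = 0.07411 K/W.
T_interface = T_in − Q·ΣR_partial = 536 K − (3054)(0.07411) = 309.7 K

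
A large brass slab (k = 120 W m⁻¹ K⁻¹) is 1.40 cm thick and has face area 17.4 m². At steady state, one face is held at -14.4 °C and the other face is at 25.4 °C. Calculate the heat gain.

Q = kA·ΔT/L = 120 × 17.4 × |-14.4 °C − 25.4 °C| / 0.0140 = 5.94×10^6 W

Q = 5940 kW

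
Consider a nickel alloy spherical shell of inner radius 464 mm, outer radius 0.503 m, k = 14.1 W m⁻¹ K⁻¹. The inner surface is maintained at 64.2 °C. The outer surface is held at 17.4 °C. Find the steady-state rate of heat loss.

Q = 4πk·ΔT/(1/r₁ − 1/r₂) = 4π × 14.1 × 46.8 / (1/0.464 − 1/0.503) = 49600 W

Q = 49600 W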